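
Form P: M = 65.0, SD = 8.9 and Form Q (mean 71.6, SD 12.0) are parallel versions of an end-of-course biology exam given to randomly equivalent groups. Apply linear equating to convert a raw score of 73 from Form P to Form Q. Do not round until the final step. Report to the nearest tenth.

82.4

Linear equating: y = (SD_Y/SD_X)(x − M_X) + M_Y
y = (12.0/8.9)(73 − 65.0) + 71.6
y = 1.348315 × 8.0 + 71.6 = 10.7865 + 71.6 = 82.4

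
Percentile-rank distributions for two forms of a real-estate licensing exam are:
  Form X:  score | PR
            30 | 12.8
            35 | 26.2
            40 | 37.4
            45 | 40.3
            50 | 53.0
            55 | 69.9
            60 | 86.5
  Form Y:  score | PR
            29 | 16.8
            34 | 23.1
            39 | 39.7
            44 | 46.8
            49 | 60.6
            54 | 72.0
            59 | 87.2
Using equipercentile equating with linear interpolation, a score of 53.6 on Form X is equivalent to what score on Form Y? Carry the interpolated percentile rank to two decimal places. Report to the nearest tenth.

51.0

PR of 53.6 on Form X: 53.0 + (53.6 − 50)/(55 − 50) × (69.9 − 53.0) = 65.17
On Form Y, PR 65.17 falls between score 49 (PR 60.6) and 54 (PR 72.0).
Interpolate: 49 + (65.17 − 60.6)/(72.0 − 60.6) × (54 − 49) = 51.0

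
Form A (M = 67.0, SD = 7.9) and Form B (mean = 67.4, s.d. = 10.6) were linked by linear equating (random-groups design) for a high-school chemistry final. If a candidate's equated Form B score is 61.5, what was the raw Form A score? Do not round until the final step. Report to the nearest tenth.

62.6

Invert y = (SD_Y/SD_X)(x − M_X) + M_Y:
x = (SD_X/SD_Y)(y − M_Y) + M_X = (7.9/10.6)(61.5 − 67.4) + 67.0
x = 0.745283 × -5.900 + 67.0 = 62.6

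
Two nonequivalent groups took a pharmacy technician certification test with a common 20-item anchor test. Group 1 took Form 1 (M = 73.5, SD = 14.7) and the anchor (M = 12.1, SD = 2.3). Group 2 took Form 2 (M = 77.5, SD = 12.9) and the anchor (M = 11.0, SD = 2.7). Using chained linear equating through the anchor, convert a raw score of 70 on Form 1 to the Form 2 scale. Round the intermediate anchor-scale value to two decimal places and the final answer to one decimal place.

Form 1 → anchor (Group 1): v = (2.3/14.7)(70 − 73.5) + 12.1 = 11.55
anchor → Form 2 (Group 2): y = (12.9/2.7)(11.55 − 11.0) + 77.5 = 80.1

80.1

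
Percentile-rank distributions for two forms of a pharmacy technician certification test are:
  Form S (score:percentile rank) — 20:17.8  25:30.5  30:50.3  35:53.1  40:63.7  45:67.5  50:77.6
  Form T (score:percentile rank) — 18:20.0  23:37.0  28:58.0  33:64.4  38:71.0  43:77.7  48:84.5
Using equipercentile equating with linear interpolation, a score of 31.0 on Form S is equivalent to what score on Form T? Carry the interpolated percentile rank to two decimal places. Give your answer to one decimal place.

PR of 31.0 on Form S: 50.3 + (31.0 − 30)/(35 − 30) × (53.1 − 50.3) = 50.86
On Form T, PR 50.86 falls between score 23 (PR 37.0) and 28 (PR 58.0).
Interpolate: 23 + (50.86 − 37.0)/(58.0 − 37.0) × (28 − 23) = 26.3

26.3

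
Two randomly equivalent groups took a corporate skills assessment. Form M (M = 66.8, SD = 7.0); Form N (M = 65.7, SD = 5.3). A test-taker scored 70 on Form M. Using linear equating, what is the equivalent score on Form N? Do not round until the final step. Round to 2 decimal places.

Linear equating: y = (SD_Y/SD_X)(x − M_X) + M_Y
y = (5.3/7.0)(70 − 66.8) + 65.7
y = 0.757143 × 3.2 + 65.7 = 2.4229 + 65.7 = 68.12

68.12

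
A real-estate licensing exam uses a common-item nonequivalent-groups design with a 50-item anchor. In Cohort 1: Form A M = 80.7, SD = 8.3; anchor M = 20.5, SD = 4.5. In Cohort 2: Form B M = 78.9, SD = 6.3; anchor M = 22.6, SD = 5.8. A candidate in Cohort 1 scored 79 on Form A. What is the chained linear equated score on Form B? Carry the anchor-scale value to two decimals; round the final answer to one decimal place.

75.6

Form A → anchor (Cohort 1): v = (4.5/8.3)(79 − 80.7) + 20.5 = 19.58
anchor → Form B (Cohort 2): y = (6.3/5.8)(19.58 − 22.6) + 78.9 = 75.6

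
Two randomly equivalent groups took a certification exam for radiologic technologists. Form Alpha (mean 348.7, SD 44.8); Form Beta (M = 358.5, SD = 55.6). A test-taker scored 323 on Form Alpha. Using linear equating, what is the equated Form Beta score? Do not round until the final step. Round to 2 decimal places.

Linear equating: y = (SD_Y/SD_X)(x − M_X) + M_Y
y = (55.6/44.8)(323 − 348.7) + 358.5
y = 1.241071 × -25.7 + 358.5 = -31.8955 + 358.5 = 326.60

326.60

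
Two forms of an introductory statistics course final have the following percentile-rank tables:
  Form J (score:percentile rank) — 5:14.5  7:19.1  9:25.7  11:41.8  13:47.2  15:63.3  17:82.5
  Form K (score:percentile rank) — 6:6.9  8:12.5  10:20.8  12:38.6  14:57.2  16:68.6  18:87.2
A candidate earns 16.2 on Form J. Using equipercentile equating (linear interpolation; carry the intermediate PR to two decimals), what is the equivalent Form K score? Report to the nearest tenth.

PR of 16.2 on Form J: 63.3 + (16.2 − 15)/(17 − 15) × (82.5 − 63.3) = 74.82
On Form K, PR 74.82 falls between score 16 (PR 68.6) and 18 (PR 87.2).
Interpolate: 16 + (74.82 − 68.6)/(87.2 − 68.6) × (18 − 16) = 16.7

16.7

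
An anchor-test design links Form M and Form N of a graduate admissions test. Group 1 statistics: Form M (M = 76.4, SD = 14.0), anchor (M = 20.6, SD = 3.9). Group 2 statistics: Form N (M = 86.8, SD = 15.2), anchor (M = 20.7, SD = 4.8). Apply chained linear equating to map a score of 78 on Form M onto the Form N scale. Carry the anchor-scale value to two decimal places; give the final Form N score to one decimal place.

Form M → anchor (Group 1): v = (3.9/14.0)(78 − 76.4) + 20.6 = 21.05
anchor → Form N (Group 2): y = (15.2/4.8)(21.05 − 20.7) + 86.8 = 87.9

87.9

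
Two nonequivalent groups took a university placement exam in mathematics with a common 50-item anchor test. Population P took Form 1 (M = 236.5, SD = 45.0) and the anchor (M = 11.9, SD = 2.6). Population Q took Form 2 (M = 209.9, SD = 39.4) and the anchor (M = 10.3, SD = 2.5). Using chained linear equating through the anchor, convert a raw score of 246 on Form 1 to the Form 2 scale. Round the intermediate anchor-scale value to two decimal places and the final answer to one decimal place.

Form 1 → anchor (Population P): v = (2.6/45.0)(246 − 236.5) + 11.9 = 12.45
anchor → Form 2 (Population Q): y = (39.4/2.5)(12.45 − 10.3) + 209.9 = 243.8

243.8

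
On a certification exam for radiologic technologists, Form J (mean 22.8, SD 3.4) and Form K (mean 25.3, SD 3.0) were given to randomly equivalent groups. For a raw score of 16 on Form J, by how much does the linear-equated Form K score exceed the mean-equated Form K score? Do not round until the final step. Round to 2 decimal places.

0.80

Mean-equated: 16 + (25.3 − 22.8) = 18.50
Linear-equated: (3.0/3.4)(16 − 22.8) + 25.3 = 19.300
Difference = 19.300 − 18.50 = 0.80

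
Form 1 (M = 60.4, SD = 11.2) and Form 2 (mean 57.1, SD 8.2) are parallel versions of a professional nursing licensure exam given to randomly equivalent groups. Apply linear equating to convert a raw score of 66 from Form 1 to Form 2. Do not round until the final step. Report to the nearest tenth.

61.2

Linear equating: y = (SD_Y/SD_X)(x − M_X) + M_Y
y = (8.2/11.2)(66 − 60.4) + 57.1
y = 0.732143 × 5.6 + 57.1 = 4.1000 + 57.1 = 61.2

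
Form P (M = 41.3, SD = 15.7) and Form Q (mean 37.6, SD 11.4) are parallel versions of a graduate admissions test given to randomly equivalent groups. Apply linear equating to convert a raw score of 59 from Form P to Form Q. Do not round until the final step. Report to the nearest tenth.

50.5

Linear equating: y = (SD_Y/SD_X)(x − M_X) + M_Y
y = (11.4/15.7)(59 − 41.3) + 37.6
y = 0.726115 × 17.7 + 37.6 = 12.8522 + 37.6 = 50.5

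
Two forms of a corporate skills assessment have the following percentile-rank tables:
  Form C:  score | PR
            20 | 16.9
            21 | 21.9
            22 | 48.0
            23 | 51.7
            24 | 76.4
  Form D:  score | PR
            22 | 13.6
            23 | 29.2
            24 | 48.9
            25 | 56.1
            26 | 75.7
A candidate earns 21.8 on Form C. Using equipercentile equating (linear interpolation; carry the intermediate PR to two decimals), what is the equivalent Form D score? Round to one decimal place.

PR of 21.8 on Form C: 21.9 + (21.8 − 21)/(22 − 21) × (48.0 − 21.9) = 42.78
On Form D, PR 42.78 falls between score 23 (PR 29.2) and 24 (PR 48.9).
Interpolate: 23 + (42.78 − 29.2)/(48.9 − 29.2) × (24 − 23) = 23.7

23.7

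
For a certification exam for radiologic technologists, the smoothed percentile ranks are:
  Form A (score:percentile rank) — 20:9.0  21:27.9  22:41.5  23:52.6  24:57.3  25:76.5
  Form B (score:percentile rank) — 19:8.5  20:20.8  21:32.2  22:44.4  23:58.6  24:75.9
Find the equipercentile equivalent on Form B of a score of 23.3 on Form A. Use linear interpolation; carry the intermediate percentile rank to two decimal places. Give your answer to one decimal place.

22.7

PR of 23.3 on Form A: 52.6 + (23.3 − 23)/(24 − 23) × (57.3 − 52.6) = 54.01
On Form B, PR 54.01 falls between score 22 (PR 44.4) and 23 (PR 58.6).
Interpolate: 22 + (54.01 − 44.4)/(58.6 − 44.4) × (23 − 22) = 22.7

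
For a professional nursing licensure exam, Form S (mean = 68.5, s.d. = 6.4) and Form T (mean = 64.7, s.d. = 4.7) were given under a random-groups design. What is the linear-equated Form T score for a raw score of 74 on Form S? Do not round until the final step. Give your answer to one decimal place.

Linear equating: y = (SD_Y/SD_X)(x − M_X) + M_Y
y = (4.7/6.4)(74 − 68.5) + 64.7
y = 0.734375 × 5.5 + 64.7 = 4.0391 + 64.7 = 68.7

68.7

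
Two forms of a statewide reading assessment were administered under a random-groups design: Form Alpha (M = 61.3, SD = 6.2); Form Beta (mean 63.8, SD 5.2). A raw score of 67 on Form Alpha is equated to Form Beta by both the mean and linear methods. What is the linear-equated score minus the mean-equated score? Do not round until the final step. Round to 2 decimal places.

Mean-equated: 67 + (63.8 − 61.3) = 69.50
Linear-equated: (5.2/6.2)(67 − 61.3) + 63.8 = 68.581
Difference = 68.581 − 69.50 = -0.92

-0.92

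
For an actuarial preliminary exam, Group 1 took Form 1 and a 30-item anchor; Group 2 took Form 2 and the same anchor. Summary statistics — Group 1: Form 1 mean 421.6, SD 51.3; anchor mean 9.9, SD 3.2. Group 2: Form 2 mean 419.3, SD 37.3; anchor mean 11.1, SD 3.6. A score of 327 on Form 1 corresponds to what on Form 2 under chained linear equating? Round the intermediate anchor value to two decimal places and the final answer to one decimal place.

345.7

Form 1 → anchor (Group 1): v = (3.2/51.3)(327 − 421.6) + 9.9 = 4.00
anchor → Form 2 (Group 2): y = (37.3/3.6)(4.00 − 11.1) + 419.3 = 345.7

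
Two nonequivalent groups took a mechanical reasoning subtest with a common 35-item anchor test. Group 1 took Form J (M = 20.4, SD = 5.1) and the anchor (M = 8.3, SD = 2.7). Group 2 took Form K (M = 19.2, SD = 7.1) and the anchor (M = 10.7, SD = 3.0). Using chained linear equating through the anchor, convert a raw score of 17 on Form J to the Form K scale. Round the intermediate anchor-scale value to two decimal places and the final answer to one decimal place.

9.3

Form J → anchor (Group 1): v = (2.7/5.1)(17 − 20.4) + 8.3 = 6.50
anchor → Form K (Group 2): y = (7.1/3.0)(6.50 − 10.7) + 19.2 = 9.3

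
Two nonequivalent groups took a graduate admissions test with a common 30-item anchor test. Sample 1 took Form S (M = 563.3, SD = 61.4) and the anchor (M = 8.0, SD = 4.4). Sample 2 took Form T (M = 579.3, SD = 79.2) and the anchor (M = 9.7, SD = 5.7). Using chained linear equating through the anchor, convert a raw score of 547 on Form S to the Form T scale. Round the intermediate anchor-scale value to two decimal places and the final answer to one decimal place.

Form S → anchor (Sample 1): v = (4.4/61.4)(547 − 563.3) + 8.0 = 6.83
anchor → Form T (Sample 2): y = (79.2/5.7)(6.83 − 9.7) + 579.3 = 539.4

539.4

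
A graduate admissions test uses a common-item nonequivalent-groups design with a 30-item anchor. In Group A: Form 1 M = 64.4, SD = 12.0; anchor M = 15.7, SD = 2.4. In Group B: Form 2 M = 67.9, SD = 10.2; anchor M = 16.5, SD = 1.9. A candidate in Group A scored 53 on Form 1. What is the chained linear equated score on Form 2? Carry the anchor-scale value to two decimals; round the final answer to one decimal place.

51.4

Form 1 → anchor (Group A): v = (2.4/12.0)(53 − 64.4) + 15.7 = 13.42
anchor → Form 2 (Group B): y = (10.2/1.9)(13.42 − 16.5) + 67.9 = 51.4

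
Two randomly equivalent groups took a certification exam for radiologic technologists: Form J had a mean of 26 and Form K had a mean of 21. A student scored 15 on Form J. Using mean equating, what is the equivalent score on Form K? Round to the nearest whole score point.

Mean equating: y = x + (M_Y − M_X) = 15 + (21 − 26) = 10

10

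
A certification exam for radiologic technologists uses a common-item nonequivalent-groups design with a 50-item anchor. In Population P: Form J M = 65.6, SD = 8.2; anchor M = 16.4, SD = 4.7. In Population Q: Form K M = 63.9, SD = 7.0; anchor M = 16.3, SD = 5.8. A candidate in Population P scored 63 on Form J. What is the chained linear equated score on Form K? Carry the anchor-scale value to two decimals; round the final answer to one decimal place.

Form J → anchor (Population P): v = (4.7/8.2)(63 − 65.6) + 16.4 = 14.91
anchor → Form K (Population Q): y = (7.0/5.8)(14.91 − 16.3) + 63.9 = 62.2

62.2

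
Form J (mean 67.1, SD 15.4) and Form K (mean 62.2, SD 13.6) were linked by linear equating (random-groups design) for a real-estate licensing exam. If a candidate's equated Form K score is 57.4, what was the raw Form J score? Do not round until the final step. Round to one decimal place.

Invert y = (SD_Y/SD_X)(x − M_X) + M_Y:
x = (SD_X/SD_Y)(y − M_Y) + M_X = (15.4/13.6)(57.4 − 62.2) + 67.1
x = 1.132353 × -4.800 + 67.1 = 61.7

61.7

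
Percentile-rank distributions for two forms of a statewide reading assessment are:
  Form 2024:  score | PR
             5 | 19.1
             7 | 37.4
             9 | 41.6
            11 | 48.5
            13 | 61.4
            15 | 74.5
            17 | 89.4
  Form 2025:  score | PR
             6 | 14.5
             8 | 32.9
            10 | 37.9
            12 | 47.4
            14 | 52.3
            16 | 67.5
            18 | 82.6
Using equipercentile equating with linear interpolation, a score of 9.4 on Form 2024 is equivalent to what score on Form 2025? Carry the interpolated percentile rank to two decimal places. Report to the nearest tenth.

PR of 9.4 on Form 2024: 41.6 + (9.4 − 9)/(11 − 9) × (48.5 − 41.6) = 42.98
On Form 2025, PR 42.98 falls between score 10 (PR 37.9) and 12 (PR 47.4).
Interpolate: 10 + (42.98 − 37.9)/(47.4 − 37.9) × (12 − 10) = 11.1

11.1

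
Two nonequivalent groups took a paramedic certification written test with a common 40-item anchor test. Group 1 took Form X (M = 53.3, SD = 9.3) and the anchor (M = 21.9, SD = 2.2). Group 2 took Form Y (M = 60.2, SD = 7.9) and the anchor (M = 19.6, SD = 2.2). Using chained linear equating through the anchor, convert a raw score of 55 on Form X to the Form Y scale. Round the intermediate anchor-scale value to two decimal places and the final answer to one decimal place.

Form X → anchor (Group 1): v = (2.2/9.3)(55 − 53.3) + 21.9 = 22.30
anchor → Form Y (Group 2): y = (7.9/2.2)(22.30 − 19.6) + 60.2 = 69.9

69.9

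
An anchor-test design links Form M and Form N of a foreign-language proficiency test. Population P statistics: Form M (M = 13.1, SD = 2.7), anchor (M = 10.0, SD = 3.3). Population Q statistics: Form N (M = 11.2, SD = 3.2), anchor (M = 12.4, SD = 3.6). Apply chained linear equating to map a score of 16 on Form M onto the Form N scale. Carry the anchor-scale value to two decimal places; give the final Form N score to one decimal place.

12.2

Form M → anchor (Population P): v = (3.3/2.7)(16 − 13.1) + 10.0 = 13.54
anchor → Form N (Population Q): y = (3.2/3.6)(13.54 − 12.4) + 11.2 = 12.2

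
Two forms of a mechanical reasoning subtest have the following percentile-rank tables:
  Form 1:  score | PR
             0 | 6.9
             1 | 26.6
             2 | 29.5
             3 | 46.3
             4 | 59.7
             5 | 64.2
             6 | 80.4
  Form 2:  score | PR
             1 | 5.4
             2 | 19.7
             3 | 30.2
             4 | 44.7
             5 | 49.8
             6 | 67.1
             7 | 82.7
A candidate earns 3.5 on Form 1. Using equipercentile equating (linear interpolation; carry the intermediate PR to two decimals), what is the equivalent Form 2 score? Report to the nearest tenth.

PR of 3.5 on Form 1: 46.3 + (3.5 − 3)/(4 − 3) × (59.7 − 46.3) = 53.00
On Form 2, PR 53.00 falls between score 5 (PR 49.8) and 6 (PR 67.1).
Interpolate: 5 + (53.00 − 49.8)/(67.1 − 49.8) × (6 − 5) = 5.2

5.2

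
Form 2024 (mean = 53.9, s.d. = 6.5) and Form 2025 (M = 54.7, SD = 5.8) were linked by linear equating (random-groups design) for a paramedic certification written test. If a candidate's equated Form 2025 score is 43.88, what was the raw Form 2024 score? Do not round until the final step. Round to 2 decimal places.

Invert y = (SD_Y/SD_X)(x − M_X) + M_Y:
x = (SD_X/SD_Y)(y − M_Y) + M_X = (6.5/5.8)(43.88 − 54.7) + 53.9
x = 1.120690 × -10.820 + 53.9 = 41.77

41.77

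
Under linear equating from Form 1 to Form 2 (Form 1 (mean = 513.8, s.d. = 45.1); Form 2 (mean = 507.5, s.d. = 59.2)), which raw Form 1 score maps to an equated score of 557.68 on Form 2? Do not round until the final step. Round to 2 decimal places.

552.03

Invert y = (SD_Y/SD_X)(x − M_X) + M_Y:
x = (SD_X/SD_Y)(y − M_Y) + M_X = (45.1/59.2)(557.68 − 507.5) + 513.8
x = 0.761824 × 50.180 + 513.8 = 552.03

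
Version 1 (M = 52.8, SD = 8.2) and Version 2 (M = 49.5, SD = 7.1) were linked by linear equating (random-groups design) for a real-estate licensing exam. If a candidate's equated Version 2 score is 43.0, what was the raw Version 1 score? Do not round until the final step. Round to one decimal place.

Invert y = (SD_Y/SD_X)(x − M_X) + M_Y:
x = (SD_X/SD_Y)(y − M_Y) + M_X = (8.2/7.1)(43.0 − 49.5) + 52.8
x = 1.154930 × -6.500 + 52.8 = 45.3

45.3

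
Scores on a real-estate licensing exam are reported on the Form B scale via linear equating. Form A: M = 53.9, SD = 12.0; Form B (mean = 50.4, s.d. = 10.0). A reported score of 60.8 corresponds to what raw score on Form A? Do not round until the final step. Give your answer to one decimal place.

Invert y = (SD_Y/SD_X)(x − M_X) + M_Y:
x = (SD_X/SD_Y)(y − M_Y) + M_X = (12.0/10.0)(60.8 − 50.4) + 53.9
x = 1.200000 × 10.400 + 53.9 = 66.4

66.4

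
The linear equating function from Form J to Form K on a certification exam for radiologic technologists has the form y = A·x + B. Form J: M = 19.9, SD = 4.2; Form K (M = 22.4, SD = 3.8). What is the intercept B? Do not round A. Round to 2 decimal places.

A = SD_Y / SD_X = 3.8 / 4.2 = 0.904762
B = M_Y − A·M_X = 22.4 − 0.904762 × 19.9 = 4.40

4.40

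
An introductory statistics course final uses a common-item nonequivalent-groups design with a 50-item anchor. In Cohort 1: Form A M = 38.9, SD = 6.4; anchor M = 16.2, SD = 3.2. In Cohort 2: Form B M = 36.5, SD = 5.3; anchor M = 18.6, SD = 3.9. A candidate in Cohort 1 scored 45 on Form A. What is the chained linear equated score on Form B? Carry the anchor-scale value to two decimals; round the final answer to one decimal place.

37.4

Form A → anchor (Cohort 1): v = (3.2/6.4)(45 − 38.9) + 16.2 = 19.25
anchor → Form B (Cohort 2): y = (5.3/3.9)(19.25 − 18.6) + 36.5 = 37.4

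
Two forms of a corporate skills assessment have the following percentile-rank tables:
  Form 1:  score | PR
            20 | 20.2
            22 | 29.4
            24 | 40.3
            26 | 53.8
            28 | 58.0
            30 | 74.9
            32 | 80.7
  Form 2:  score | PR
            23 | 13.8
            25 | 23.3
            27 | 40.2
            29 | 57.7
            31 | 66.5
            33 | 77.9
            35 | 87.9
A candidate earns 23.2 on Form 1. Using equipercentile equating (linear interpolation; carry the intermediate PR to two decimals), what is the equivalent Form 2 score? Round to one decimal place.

26.5

PR of 23.2 on Form 1: 29.4 + (23.2 − 22)/(24 − 22) × (40.3 − 29.4) = 35.94
On Form 2, PR 35.94 falls between score 25 (PR 23.3) and 27 (PR 40.2).
Interpolate: 25 + (35.94 − 23.3)/(40.2 − 23.3) × (27 − 25) = 26.5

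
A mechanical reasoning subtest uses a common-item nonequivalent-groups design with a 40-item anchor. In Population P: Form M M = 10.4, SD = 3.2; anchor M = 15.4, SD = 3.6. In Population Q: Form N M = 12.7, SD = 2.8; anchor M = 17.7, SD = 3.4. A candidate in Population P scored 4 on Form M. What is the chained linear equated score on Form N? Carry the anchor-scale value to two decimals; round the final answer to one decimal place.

4.9

Form M → anchor (Population P): v = (3.6/3.2)(4 − 10.4) + 15.4 = 8.20
anchor → Form N (Population Q): y = (2.8/3.4)(8.20 − 17.7) + 12.7 = 4.9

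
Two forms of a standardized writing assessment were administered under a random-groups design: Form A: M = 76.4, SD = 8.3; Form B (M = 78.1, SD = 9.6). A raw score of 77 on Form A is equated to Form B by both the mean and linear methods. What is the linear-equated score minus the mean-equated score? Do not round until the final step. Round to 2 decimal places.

Mean-equated: 77 + (78.1 − 76.4) = 78.70
Linear-equated: (9.6/8.3)(77 − 76.4) + 78.1 = 78.794
Difference = 78.794 − 78.70 = 0.09

0.09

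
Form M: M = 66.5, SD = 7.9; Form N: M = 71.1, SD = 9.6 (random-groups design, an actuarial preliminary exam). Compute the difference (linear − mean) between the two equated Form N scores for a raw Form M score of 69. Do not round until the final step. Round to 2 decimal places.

0.54

Mean-equated: 69 + (71.1 − 66.5) = 73.60
Linear-equated: (9.6/7.9)(69 − 66.5) + 71.1 = 74.138
Difference = 74.138 − 73.60 = 0.54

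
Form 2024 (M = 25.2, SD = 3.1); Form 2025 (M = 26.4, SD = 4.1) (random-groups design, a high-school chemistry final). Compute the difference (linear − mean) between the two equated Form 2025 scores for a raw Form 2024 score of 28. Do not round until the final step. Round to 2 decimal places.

Mean-equated: 28 + (26.4 − 25.2) = 29.20
Linear-equated: (4.1/3.1)(28 − 25.2) + 26.4 = 30.103
Difference = 30.103 − 29.20 = 0.90

0.90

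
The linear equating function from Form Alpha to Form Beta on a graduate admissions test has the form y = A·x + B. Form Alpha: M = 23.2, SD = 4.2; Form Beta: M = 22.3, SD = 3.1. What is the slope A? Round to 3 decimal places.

0.738

A = SD_Y / SD_X = 3.1 / 4.2 = 0.738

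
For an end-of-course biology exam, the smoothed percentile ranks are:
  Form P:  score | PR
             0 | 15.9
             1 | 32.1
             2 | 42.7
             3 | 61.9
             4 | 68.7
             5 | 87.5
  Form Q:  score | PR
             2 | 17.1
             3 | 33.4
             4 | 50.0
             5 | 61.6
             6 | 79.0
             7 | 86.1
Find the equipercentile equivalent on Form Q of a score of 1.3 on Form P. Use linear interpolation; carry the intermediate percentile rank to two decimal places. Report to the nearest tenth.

PR of 1.3 on Form P: 32.1 + (1.3 − 1)/(2 − 1) × (42.7 − 32.1) = 35.28
On Form Q, PR 35.28 falls between score 3 (PR 33.4) and 4 (PR 50.0).
Interpolate: 3 + (35.28 − 33.4)/(50.0 − 33.4) × (4 − 3) = 3.1

3.1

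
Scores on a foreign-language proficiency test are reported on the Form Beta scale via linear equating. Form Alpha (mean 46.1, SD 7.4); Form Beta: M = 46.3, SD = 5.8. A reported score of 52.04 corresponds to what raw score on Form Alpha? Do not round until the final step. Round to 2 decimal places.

Invert y = (SD_Y/SD_X)(x − M_X) + M_Y:
x = (SD_X/SD_Y)(y − M_Y) + M_X = (7.4/5.8)(52.04 − 46.3) + 46.1
x = 1.275862 × 5.740 + 46.1 = 53.42

53.42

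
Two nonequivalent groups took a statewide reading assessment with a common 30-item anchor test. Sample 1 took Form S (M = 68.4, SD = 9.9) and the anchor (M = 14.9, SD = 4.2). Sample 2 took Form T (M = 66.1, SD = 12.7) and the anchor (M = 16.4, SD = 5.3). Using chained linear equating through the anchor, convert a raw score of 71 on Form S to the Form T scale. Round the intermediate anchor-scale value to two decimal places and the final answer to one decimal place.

65.1

Form S → anchor (Sample 1): v = (4.2/9.9)(71 − 68.4) + 14.9 = 16.00
anchor → Form T (Sample 2): y = (12.7/5.3)(16.00 − 16.4) + 66.1 = 65.1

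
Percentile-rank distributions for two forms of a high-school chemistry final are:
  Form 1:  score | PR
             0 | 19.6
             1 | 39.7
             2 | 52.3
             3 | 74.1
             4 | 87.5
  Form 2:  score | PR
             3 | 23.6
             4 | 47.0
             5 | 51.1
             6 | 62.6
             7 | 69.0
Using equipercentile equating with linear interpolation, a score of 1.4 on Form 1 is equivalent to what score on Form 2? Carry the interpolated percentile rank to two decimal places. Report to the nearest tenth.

PR of 1.4 on Form 1: 39.7 + (1.4 − 1)/(2 − 1) × (52.3 − 39.7) = 44.74
On Form 2, PR 44.74 falls between score 3 (PR 23.6) and 4 (PR 47.0).
Interpolate: 3 + (44.74 − 23.6)/(47.0 − 23.6) × (4 − 3) = 3.9

3.9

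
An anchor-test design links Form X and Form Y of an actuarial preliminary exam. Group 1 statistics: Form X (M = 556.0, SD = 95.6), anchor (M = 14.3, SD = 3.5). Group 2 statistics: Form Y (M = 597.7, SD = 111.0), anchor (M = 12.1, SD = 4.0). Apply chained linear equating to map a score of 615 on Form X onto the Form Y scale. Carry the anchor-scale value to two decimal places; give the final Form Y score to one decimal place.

718.7

Form X → anchor (Group 1): v = (3.5/95.6)(615 − 556.0) + 14.3 = 16.46
anchor → Form Y (Group 2): y = (111.0/4.0)(16.46 − 12.1) + 597.7 = 718.7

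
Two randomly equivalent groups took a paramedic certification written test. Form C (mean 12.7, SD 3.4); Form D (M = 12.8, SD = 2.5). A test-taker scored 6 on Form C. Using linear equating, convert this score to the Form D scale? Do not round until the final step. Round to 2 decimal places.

Linear equating: y = (SD_Y/SD_X)(x − M_X) + M_Y
y = (2.5/3.4)(6 − 12.7) + 12.8
y = 0.735294 × -6.7 + 12.8 = -4.9265 + 12.8 = 7.87

7.87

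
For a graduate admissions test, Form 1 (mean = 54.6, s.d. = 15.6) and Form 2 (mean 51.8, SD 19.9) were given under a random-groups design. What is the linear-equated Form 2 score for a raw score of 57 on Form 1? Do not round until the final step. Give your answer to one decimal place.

Linear equating: y = (SD_Y/SD_X)(x − M_X) + M_Y
y = (19.9/15.6)(57 − 54.6) + 51.8
y = 1.275641 × 2.4 + 51.8 = 3.0615 + 51.8 = 54.9

54.9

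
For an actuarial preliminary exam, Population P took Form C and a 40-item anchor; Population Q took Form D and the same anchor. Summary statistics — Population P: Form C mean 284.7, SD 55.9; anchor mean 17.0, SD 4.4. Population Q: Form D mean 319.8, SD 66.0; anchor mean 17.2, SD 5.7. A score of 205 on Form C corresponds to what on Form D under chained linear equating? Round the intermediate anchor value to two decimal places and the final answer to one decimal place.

Form C → anchor (Population P): v = (4.4/55.9)(205 − 284.7) + 17.0 = 10.73
anchor → Form D (Population Q): y = (66.0/5.7)(10.73 − 17.2) + 319.8 = 244.9

244.9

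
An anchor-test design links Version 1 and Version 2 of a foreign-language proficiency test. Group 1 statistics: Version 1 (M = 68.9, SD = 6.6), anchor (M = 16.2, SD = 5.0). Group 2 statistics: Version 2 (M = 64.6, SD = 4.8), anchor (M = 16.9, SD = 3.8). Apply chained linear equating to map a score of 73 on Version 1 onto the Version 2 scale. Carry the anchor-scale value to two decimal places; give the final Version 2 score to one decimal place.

67.6

Version 1 → anchor (Group 1): v = (5.0/6.6)(73 − 68.9) + 16.2 = 19.31
anchor → Version 2 (Group 2): y = (4.8/3.8)(19.31 − 16.9) + 64.6 = 67.6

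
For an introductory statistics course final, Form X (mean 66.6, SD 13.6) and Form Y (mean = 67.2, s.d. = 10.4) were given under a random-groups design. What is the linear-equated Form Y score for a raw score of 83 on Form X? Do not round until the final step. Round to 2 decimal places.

79.74

Linear equating: y = (SD_Y/SD_X)(x − M_X) + M_Y
y = (10.4/13.6)(83 − 66.6) + 67.2
y = 0.764706 × 16.4 + 67.2 = 12.5412 + 67.2 = 79.74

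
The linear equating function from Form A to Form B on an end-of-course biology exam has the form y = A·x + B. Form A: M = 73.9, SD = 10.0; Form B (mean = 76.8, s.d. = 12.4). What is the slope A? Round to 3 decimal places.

1.240

A = SD_Y / SD_X = 12.4 / 10.0 = 1.240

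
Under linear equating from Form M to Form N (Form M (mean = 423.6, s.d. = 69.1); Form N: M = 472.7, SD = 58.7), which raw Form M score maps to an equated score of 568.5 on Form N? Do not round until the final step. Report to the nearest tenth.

Invert y = (SD_Y/SD_X)(x − M_X) + M_Y:
x = (SD_X/SD_Y)(y − M_Y) + M_X = (69.1/58.7)(568.5 − 472.7) + 423.6
x = 1.177172 × 95.800 + 423.6 = 536.4

536.4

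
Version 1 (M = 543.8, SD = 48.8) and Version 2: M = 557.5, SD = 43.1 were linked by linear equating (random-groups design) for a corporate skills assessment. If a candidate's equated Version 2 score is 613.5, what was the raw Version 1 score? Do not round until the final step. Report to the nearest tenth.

Invert y = (SD_Y/SD_X)(x − M_X) + M_Y:
x = (SD_X/SD_Y)(y − M_Y) + M_X = (48.8/43.1)(613.5 − 557.5) + 543.8
x = 1.132251 × 56.000 + 543.8 = 607.2

607.2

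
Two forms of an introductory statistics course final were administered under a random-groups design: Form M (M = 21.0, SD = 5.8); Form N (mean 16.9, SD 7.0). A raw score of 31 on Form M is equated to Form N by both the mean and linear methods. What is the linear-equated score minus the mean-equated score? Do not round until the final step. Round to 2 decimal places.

2.07

Mean-equated: 31 + (16.9 − 21.0) = 26.90
Linear-equated: (7.0/5.8)(31 − 21.0) + 16.9 = 28.969
Difference = 28.969 − 26.90 = 2.07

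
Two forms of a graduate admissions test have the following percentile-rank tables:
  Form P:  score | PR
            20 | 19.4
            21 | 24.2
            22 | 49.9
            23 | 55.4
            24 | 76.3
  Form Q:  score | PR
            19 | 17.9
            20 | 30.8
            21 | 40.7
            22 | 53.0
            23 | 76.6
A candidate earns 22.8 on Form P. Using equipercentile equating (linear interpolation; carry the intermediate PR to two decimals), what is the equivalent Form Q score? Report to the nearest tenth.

22.1

PR of 22.8 on Form P: 49.9 + (22.8 − 22)/(23 − 22) × (55.4 − 49.9) = 54.30
On Form Q, PR 54.30 falls between score 22 (PR 53.0) and 23 (PR 76.6).
Interpolate: 22 + (54.30 − 53.0)/(76.6 − 53.0) × (23 − 22) = 22.1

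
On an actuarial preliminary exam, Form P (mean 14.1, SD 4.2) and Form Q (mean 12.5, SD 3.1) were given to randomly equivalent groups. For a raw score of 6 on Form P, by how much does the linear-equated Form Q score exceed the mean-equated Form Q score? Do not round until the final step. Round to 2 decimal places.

2.12

Mean-equated: 6 + (12.5 − 14.1) = 4.40
Linear-equated: (3.1/4.2)(6 − 14.1) + 12.5 = 6.521
Difference = 6.521 − 4.40 = 2.12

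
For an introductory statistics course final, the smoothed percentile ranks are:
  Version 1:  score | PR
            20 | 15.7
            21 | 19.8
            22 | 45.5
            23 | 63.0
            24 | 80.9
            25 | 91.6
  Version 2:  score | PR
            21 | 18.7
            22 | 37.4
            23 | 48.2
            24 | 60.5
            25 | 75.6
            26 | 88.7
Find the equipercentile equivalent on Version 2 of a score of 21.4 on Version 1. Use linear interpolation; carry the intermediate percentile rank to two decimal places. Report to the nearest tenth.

21.6

PR of 21.4 on Version 1: 19.8 + (21.4 − 21)/(22 − 21) × (45.5 − 19.8) = 30.08
On Version 2, PR 30.08 falls between score 21 (PR 18.7) and 22 (PR 37.4).
Interpolate: 21 + (30.08 − 18.7)/(37.4 − 18.7) × (22 − 21) = 21.6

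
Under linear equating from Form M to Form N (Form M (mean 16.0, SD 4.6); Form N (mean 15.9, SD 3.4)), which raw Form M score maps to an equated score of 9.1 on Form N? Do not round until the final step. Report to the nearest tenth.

6.8

Invert y = (SD_Y/SD_X)(x − M_X) + M_Y:
x = (SD_X/SD_Y)(y − M_Y) + M_X = (4.6/3.4)(9.1 − 15.9) + 16.0
x = 1.352941 × -6.800 + 16.0 = 6.8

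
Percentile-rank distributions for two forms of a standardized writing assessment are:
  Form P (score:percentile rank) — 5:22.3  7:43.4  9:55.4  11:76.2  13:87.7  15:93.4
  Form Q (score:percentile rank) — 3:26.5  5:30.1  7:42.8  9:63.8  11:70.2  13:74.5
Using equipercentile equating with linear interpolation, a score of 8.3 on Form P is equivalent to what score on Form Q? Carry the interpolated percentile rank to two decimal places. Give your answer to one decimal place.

7.8

PR of 8.3 on Form P: 43.4 + (8.3 − 7)/(9 − 7) × (55.4 − 43.4) = 51.20
On Form Q, PR 51.20 falls between score 7 (PR 42.8) and 9 (PR 63.8).
Interpolate: 7 + (51.20 − 42.8)/(63.8 − 42.8) × (9 − 7) = 7.8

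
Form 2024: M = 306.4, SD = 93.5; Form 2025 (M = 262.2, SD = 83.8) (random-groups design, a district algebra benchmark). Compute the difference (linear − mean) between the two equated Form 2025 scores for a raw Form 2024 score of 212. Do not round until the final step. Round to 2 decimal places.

Mean-equated: 212 + (262.2 − 306.4) = 167.80
Linear-equated: (83.8/93.5)(212 − 306.4) + 262.2 = 177.593
Difference = 177.593 − 167.80 = 9.79

9.79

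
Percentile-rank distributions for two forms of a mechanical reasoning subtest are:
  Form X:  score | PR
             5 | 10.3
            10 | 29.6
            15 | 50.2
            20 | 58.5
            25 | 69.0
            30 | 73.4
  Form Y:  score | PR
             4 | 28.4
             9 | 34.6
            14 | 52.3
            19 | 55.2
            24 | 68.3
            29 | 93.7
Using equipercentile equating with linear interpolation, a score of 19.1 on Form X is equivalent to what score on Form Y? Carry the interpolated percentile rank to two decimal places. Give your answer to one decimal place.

19.7

PR of 19.1 on Form X: 50.2 + (19.1 − 15)/(20 − 15) × (58.5 − 50.2) = 57.01
On Form Y, PR 57.01 falls between score 19 (PR 55.2) and 24 (PR 68.3).
Interpolate: 19 + (57.01 − 55.2)/(68.3 − 55.2) × (24 − 19) = 19.7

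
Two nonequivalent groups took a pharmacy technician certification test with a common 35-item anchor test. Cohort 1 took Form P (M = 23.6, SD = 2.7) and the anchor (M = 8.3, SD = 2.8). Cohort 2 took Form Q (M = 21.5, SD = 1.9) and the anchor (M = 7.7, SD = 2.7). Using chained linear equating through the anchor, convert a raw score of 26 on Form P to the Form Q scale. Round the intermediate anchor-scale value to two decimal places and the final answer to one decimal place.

Form P → anchor (Cohort 1): v = (2.8/2.7)(26 − 23.6) + 8.3 = 10.79
anchor → Form Q (Cohort 2): y = (1.9/2.7)(10.79 − 7.7) + 21.5 = 23.7

23.7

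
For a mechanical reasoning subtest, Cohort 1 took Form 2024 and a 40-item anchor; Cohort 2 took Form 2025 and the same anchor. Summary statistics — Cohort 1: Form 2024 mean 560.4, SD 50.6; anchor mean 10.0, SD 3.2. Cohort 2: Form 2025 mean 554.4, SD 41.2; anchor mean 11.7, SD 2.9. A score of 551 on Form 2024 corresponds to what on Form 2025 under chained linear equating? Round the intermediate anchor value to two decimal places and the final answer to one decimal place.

Form 2024 → anchor (Cohort 1): v = (3.2/50.6)(551 − 560.4) + 10.0 = 9.41
anchor → Form 2025 (Cohort 2): y = (41.2/2.9)(9.41 − 11.7) + 554.4 = 521.9

521.9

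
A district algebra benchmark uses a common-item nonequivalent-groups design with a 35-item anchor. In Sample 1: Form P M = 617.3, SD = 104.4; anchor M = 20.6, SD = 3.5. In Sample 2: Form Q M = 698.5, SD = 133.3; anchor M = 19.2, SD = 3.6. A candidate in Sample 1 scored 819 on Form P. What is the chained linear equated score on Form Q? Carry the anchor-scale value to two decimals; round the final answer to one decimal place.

1000.6

Form P → anchor (Sample 1): v = (3.5/104.4)(819 − 617.3) + 20.6 = 27.36
anchor → Form Q (Sample 2): y = (133.3/3.6)(27.36 − 19.2) + 698.5 = 1000.6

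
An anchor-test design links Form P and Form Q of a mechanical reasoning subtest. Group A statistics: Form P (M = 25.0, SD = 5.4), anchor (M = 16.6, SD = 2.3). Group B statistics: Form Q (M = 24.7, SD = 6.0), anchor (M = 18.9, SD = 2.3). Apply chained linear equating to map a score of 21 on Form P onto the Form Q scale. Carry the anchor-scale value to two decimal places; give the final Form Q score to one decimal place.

Form P → anchor (Group A): v = (2.3/5.4)(21 − 25.0) + 16.6 = 14.90
anchor → Form Q (Group B): y = (6.0/2.3)(14.90 − 18.9) + 24.7 = 14.3

14.3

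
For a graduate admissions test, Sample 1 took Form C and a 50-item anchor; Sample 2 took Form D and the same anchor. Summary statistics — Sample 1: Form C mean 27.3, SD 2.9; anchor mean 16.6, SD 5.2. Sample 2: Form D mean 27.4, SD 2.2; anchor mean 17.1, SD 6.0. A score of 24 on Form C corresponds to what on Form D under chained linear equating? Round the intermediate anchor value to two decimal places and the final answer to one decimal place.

25.0

Form C → anchor (Sample 1): v = (5.2/2.9)(24 − 27.3) + 16.6 = 10.68
anchor → Form D (Sample 2): y = (2.2/6.0)(10.68 − 17.1) + 27.4 = 25.0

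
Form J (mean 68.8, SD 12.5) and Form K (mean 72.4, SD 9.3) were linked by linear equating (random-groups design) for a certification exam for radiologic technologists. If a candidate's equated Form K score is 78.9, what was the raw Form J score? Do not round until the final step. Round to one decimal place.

77.5

Invert y = (SD_Y/SD_X)(x − M_X) + M_Y:
x = (SD_X/SD_Y)(y − M_Y) + M_X = (12.5/9.3)(78.9 − 72.4) + 68.8
x = 1.344086 × 6.500 + 68.8 = 77.5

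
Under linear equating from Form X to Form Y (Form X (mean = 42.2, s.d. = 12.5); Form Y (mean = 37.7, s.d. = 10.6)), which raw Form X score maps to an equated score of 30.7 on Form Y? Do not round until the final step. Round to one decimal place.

33.9

Invert y = (SD_Y/SD_X)(x − M_X) + M_Y:
x = (SD_X/SD_Y)(y − M_Y) + M_X = (12.5/10.6)(30.7 − 37.7) + 42.2
x = 1.179245 × -7.000 + 42.2 = 33.9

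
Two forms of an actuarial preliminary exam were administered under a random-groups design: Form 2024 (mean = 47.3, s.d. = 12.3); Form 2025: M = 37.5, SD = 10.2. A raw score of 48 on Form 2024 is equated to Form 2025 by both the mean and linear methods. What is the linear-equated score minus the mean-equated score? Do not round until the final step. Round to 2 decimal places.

Mean-equated: 48 + (37.5 − 47.3) = 38.20
Linear-equated: (10.2/12.3)(48 − 47.3) + 37.5 = 38.080
Difference = 38.080 − 38.20 = -0.12

-0.12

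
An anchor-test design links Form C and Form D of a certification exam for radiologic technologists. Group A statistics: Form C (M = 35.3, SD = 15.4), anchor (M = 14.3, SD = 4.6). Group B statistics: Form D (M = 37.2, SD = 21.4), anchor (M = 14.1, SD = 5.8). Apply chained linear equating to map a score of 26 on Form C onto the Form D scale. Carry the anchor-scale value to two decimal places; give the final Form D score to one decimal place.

27.7

Form C → anchor (Group A): v = (4.6/15.4)(26 − 35.3) + 14.3 = 11.52
anchor → Form D (Group B): y = (21.4/5.8)(11.52 − 14.1) + 37.2 = 27.7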